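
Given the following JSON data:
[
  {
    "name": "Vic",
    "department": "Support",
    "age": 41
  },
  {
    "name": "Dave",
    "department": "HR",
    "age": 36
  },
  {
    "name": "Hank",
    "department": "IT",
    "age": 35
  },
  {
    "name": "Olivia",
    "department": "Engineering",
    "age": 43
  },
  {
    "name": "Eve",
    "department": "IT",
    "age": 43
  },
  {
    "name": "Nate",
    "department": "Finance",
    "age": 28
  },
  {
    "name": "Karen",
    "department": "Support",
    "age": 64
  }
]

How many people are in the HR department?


Scanning records for department = HR
  Record 1: Dave
Count: 1

ANSWER: 1


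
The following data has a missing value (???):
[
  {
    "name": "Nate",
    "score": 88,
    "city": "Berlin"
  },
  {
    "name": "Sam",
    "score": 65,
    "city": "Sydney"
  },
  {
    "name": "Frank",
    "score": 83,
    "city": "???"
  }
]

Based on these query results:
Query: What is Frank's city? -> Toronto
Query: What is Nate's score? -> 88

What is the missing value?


The missing value is Frank's city
From query: Frank's city = Toronto

ANSWER: Toronto


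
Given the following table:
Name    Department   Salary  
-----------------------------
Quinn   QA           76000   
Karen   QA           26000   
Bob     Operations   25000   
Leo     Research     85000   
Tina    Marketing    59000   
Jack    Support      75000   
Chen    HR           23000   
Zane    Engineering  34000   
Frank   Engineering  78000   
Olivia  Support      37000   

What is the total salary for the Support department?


Support department members:
  Jack: 75000
  Olivia: 37000
Total = 75000 + 37000 = 112000

ANSWER: 112000


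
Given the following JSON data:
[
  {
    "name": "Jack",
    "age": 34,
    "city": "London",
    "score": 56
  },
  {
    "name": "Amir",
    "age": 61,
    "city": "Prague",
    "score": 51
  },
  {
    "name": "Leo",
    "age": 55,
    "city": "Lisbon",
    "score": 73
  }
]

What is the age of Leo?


Looking up record where name = Leo
Record index: 2
Field 'age' = 55

ANSWER: 55


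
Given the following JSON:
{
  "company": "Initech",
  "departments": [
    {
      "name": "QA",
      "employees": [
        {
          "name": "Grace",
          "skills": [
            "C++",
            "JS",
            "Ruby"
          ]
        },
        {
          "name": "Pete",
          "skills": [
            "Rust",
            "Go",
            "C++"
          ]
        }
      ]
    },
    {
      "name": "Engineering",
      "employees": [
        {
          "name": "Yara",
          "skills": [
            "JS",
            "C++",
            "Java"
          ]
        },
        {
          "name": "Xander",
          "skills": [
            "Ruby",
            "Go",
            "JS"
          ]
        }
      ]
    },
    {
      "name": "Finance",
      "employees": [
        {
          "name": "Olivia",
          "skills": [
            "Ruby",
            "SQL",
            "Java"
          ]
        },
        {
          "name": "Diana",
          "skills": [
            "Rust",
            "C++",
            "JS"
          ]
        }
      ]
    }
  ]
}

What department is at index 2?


Path: departments[2].name
Value: Finance

ANSWER: Finance


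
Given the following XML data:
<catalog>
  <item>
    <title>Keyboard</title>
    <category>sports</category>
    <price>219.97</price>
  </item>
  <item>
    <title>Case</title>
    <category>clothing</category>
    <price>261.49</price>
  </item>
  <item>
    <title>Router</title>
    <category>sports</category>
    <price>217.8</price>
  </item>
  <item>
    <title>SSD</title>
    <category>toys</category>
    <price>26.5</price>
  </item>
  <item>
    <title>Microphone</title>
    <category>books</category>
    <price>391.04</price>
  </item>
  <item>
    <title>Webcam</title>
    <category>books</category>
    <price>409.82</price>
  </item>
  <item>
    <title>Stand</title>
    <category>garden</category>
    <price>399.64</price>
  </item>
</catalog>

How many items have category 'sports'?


Scanning <item> elements for <category>sports</category>:
  Item 1: Keyboard -> MATCH
  Item 3: Router -> MATCH
Count: 2

ANSWER: 2


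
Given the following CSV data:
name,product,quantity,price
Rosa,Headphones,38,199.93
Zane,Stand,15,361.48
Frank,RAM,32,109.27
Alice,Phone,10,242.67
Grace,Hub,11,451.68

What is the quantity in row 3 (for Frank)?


Row 3: Frank
Column 'quantity' = 32

ANSWER: 32


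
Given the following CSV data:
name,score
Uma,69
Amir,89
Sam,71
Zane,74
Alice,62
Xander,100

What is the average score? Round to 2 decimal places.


Scores: 69, 89, 71, 74, 62, 100
Sum = 465
Count = 6
Average = 465 / 6 = 77.50

ANSWER: 77.50


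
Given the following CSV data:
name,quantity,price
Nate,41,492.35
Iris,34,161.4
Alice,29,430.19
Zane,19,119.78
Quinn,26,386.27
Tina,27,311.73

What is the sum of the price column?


Values in 'price' column:
  Row 1: 492.35
  Row 2: 161.4
  Row 3: 430.19
  Row 4: 119.78
  Row 5: 386.27
  Row 6: 311.73
Sum = 492.35 + 161.4 + 430.19 + 119.78 + 386.27 + 311.73 = 1901.72

ANSWER: 1901.72


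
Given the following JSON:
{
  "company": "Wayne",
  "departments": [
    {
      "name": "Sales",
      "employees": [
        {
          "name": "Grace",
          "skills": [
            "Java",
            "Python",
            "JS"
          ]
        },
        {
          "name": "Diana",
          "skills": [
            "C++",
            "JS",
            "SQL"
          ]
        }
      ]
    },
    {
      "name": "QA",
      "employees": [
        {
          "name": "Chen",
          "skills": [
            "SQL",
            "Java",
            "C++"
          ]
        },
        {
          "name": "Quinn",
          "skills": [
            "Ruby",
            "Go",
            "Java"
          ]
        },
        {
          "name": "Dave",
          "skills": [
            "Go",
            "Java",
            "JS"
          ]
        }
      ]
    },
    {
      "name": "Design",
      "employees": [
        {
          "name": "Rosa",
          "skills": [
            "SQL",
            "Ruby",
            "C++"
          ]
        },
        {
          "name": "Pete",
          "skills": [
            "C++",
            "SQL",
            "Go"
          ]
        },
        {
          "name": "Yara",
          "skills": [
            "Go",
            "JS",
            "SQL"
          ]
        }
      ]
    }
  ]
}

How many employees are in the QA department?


Path: departments[1].employees
Count: 3

ANSWER: 3


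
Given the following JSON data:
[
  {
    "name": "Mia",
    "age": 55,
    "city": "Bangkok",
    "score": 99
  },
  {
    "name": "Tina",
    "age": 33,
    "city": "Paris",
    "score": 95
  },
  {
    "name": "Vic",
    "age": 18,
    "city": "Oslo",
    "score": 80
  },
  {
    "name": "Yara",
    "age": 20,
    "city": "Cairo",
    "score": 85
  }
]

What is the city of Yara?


Looking up record where name = Yara
Record index: 3
Field 'city' = Cairo

ANSWER: Cairo


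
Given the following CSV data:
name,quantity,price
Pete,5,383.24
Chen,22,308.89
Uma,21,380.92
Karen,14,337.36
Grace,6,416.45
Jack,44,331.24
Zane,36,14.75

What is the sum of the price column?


Values in 'price' column:
  Row 1: 383.24
  Row 2: 308.89
  Row 3: 380.92
  Row 4: 337.36
  Row 5: 416.45
  Row 6: 331.24
  Row 7: 14.75
Sum = 383.24 + 308.89 + 380.92 + 337.36 + 416.45 + 331.24 + 14.75 = 2172.85

ANSWER: 2172.85


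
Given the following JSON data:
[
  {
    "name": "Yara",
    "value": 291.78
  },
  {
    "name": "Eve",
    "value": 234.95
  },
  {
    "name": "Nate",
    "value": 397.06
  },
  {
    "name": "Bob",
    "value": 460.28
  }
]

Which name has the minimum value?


Comparing values:
  Yara: 291.78
  Eve: 234.95
  Nate: 397.06
  Bob: 460.28
Minimum: Eve (234.95)

ANSWER: Eve


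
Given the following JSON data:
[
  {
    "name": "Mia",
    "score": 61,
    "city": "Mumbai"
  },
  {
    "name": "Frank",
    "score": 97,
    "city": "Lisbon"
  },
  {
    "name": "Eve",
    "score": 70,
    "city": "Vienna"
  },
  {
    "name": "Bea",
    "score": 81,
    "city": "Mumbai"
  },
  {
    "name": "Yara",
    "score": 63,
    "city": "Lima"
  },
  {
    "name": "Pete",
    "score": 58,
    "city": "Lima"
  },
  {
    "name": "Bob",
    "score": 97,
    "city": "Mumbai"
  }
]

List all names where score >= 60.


Filtering records where score >= 60:
  Mia (score=61) -> YES
  Frank (score=97) -> YES
  Eve (score=70) -> YES
  Bea (score=81) -> YES
  Yara (score=63) -> YES
  Pete (score=58) -> no
  Bob (score=97) -> YES


ANSWER: Mia, Frank, Eve, Bea, Yara, Bob


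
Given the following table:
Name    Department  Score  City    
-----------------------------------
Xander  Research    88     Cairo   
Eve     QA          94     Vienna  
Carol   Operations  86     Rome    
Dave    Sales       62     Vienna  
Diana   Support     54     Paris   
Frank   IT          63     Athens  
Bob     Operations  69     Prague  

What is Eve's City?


Row 2: Eve
City = Vienna

ANSWER: Vienna


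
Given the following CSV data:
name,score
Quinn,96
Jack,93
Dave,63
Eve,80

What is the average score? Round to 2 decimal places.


Scores: 96, 93, 63, 80
Sum = 332
Count = 4
Average = 332 / 4 = 83.00

ANSWER: 83.00


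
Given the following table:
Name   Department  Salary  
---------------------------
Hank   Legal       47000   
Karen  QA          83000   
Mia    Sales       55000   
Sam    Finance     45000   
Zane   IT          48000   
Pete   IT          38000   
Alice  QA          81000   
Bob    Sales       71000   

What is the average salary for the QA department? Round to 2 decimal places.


QA department members:
  Karen: 83000
  Alice: 81000
Sum = 164000
Count = 2
Average = 164000 / 2 = 82000.00

ANSWER: 82000.00


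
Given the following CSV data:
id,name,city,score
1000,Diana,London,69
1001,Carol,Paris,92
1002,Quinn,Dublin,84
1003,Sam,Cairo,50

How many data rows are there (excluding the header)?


Counting rows (excluding header):
Header: id,name,city,score
Data rows: 4

ANSWER: 4


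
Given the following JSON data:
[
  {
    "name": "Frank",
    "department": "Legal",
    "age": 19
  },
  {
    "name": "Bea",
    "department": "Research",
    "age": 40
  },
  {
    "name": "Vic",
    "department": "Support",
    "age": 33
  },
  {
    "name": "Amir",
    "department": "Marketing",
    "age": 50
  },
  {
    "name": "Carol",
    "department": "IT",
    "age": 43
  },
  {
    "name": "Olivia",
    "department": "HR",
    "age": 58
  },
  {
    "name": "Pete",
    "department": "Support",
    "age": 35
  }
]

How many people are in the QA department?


Scanning records for department = QA
  No matches found
Count: 0

ANSWER: 0


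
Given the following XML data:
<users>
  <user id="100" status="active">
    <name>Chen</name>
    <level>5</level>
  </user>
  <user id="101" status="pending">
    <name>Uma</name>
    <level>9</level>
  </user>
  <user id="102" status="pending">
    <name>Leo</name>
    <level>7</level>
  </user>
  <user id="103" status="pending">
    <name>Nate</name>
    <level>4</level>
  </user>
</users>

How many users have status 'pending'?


Counting users with status='pending':
  Uma (id=101) -> MATCH
  Leo (id=102) -> MATCH
  Nate (id=103) -> MATCH
Count: 3

ANSWER: 3


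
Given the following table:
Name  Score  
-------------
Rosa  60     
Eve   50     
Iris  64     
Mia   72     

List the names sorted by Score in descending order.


Sorting by Score (descending):
  Mia: 72
  Iris: 64
  Rosa: 60
  Eve: 50


ANSWER: Mia, Iris, Rosa, Eve


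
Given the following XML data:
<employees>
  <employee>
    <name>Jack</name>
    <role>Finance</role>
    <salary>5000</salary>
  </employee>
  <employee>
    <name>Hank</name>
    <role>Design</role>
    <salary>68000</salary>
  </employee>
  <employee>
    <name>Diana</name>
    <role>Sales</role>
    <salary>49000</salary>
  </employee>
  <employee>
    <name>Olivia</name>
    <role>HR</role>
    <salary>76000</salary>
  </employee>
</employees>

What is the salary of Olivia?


Searching for <employee> with <name>Olivia</name>
Found at position 4
<salary>76000</salary>

ANSWER: 76000


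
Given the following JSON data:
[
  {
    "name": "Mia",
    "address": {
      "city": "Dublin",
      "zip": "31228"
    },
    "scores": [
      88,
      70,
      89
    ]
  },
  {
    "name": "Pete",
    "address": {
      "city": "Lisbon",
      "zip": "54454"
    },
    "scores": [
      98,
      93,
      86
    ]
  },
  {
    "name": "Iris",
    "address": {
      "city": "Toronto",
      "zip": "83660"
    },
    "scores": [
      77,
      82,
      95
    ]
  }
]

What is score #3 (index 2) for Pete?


Path: records[1].scores[2]
Value: 86

ANSWER: 86


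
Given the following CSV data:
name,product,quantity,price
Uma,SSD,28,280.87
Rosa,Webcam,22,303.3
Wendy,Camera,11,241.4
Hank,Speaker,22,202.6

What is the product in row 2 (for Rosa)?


Row 2: Rosa
Column 'product' = Webcam

ANSWER: Webcam


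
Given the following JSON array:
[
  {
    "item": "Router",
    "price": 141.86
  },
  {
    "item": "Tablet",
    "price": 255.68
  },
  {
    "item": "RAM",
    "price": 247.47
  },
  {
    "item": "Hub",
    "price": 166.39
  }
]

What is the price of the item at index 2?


Array index 2 -> RAM
price = 247.47

ANSWER: 247.47


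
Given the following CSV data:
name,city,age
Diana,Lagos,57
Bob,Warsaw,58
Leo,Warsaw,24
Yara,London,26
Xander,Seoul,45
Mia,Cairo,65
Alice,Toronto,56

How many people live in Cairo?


Scanning city column for 'Cairo':
  Row 6: Mia -> MATCH
Total matches: 1

ANSWER: 1


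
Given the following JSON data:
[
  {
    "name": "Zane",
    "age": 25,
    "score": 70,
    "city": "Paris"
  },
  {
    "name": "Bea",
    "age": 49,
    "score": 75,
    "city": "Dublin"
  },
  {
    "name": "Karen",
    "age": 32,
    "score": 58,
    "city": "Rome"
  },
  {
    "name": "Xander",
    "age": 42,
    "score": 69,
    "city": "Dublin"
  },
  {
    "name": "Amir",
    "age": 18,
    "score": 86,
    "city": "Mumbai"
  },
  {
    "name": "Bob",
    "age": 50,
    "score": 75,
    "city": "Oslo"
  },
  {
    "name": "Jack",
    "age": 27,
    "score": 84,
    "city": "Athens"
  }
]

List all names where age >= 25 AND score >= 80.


Checking both conditions:
  Zane (age=25, score=70) -> no
  Bea (age=49, score=75) -> no
  Karen (age=32, score=58) -> no
  Xander (age=42, score=69) -> no
  Amir (age=18, score=86) -> no
  Bob (age=50, score=75) -> no
  Jack (age=27, score=84) -> YES


ANSWER: Jack


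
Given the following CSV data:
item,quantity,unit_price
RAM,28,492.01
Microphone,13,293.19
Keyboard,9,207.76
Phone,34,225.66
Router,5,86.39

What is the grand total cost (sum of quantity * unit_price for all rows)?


Computing row totals:
  RAM: 28 * 492.01 = 13776.28
  Microphone: 13 * 293.19 = 3811.47
  Keyboard: 9 * 207.76 = 1869.84
  Phone: 34 * 225.66 = 7672.44
  Router: 5 * 86.39 = 431.95
Grand total = 13776.28 + 3811.47 + 1869.84 + 7672.44 + 431.95 = 27561.98

ANSWER: 27561.98


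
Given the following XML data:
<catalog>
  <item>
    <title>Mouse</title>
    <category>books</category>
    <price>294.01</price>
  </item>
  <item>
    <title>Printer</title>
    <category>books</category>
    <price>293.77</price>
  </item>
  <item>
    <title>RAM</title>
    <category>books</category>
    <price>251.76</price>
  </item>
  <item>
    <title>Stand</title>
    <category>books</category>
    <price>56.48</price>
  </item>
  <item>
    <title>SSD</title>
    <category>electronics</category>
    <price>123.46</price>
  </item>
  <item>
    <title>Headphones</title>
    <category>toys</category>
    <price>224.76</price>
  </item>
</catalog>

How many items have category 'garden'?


Scanning <item> elements for <category>garden</category>:
Count: 0

ANSWER: 0


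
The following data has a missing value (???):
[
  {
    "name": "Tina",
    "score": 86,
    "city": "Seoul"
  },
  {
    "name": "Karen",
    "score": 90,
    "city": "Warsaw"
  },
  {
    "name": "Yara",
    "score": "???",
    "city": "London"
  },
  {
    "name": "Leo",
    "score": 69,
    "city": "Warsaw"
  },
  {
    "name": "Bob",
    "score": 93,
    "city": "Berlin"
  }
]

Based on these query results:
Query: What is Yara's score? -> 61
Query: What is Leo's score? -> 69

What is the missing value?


The missing value is Yara's score
From query: Yara's score = 61

ANSWER: 61


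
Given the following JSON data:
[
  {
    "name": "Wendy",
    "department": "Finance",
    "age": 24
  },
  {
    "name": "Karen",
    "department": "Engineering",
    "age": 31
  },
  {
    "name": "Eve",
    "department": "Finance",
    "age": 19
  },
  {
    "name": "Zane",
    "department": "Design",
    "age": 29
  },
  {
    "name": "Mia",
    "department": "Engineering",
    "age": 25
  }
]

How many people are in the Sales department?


Scanning records for department = Sales
  No matches found
Count: 0

ANSWER: 0


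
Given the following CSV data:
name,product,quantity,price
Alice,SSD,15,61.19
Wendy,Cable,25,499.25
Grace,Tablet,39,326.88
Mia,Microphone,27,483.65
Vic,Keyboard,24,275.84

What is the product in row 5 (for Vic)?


Row 5: Vic
Column 'product' = Keyboard

ANSWER: Keyboard


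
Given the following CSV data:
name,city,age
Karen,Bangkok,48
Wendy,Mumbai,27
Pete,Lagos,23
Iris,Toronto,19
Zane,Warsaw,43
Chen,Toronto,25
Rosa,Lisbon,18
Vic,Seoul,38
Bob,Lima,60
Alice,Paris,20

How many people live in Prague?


Scanning city column for 'Prague':
Total matches: 0

ANSWER: 0


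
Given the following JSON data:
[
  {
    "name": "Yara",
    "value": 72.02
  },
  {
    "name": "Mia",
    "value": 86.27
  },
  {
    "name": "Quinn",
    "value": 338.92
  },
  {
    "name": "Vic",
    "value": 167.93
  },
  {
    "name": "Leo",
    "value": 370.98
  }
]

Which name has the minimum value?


Comparing values:
  Yara: 72.02
  Mia: 86.27
  Quinn: 338.92
  Vic: 167.93
  Leo: 370.98
Minimum: Yara (72.02)

ANSWER: Yara


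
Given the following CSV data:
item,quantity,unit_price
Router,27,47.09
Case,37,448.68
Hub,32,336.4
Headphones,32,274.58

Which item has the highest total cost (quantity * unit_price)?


Computing row totals:
  Router: 1271.43
  Case: 16601.16
  Hub: 10764.8
  Headphones: 8786.56
Maximum: Case (16601.16)

ANSWER: Case


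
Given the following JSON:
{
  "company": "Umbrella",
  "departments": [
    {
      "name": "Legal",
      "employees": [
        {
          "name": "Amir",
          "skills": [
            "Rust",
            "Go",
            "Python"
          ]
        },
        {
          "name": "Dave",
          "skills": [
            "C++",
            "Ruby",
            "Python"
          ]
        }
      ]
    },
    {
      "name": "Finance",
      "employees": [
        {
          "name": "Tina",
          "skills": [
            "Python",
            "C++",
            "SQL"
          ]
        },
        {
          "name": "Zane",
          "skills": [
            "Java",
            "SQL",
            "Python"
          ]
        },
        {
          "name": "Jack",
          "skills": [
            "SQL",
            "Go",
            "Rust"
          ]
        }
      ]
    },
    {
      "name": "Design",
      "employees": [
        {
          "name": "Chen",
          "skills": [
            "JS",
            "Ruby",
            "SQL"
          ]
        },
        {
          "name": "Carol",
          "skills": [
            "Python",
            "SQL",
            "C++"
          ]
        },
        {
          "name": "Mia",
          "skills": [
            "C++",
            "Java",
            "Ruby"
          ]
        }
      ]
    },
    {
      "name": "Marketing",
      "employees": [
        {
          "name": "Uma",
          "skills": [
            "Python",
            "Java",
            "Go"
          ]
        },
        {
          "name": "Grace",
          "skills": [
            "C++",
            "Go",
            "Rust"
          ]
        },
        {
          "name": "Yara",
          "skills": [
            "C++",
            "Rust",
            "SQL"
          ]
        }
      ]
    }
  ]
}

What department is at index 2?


Path: departments[2].name
Value: Design

ANSWER: Design


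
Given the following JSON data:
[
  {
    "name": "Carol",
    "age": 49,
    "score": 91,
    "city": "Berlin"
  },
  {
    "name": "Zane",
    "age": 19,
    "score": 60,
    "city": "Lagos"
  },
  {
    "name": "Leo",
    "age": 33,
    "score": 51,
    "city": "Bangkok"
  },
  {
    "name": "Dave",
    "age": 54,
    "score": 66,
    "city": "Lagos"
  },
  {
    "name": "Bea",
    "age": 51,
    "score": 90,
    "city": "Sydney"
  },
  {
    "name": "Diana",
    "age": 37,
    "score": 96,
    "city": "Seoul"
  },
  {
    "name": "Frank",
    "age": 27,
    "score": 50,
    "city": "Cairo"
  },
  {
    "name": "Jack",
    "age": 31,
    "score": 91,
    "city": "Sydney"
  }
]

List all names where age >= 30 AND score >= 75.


Checking both conditions:
  Carol (age=49, score=91) -> YES
  Zane (age=19, score=60) -> no
  Leo (age=33, score=51) -> no
  Dave (age=54, score=66) -> no
  Bea (age=51, score=90) -> YES
  Diana (age=37, score=96) -> YES
  Frank (age=27, score=50) -> no
  Jack (age=31, score=91) -> YES


ANSWER: Carol, Bea, Diana, Jack


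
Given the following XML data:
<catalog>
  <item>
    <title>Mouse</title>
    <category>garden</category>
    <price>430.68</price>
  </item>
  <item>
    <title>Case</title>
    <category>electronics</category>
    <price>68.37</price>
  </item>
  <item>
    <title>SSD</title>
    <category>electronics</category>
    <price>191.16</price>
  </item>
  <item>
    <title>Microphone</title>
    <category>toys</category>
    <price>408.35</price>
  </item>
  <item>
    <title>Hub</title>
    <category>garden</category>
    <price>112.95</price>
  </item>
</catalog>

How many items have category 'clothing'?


Scanning <item> elements for <category>clothing</category>:
Count: 0

ANSWER: 0


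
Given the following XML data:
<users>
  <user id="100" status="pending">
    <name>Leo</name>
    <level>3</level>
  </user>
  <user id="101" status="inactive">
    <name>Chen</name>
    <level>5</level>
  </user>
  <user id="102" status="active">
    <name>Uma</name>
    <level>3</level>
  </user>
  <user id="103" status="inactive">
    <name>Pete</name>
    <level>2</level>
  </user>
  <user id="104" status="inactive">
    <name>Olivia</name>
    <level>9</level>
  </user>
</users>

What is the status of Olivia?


Finding user with name = Olivia
user id="104" status="inactive"

ANSWER: inactive


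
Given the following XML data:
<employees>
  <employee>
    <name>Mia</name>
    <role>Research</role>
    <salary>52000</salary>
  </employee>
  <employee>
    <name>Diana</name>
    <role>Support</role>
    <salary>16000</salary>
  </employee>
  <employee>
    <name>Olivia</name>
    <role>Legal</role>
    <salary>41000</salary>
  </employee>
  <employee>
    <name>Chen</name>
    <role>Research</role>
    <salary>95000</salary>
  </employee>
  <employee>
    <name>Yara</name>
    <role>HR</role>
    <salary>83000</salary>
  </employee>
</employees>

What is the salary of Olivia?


Searching for <employee> with <name>Olivia</name>
Found at position 3
<salary>41000</salary>

ANSWER: 41000


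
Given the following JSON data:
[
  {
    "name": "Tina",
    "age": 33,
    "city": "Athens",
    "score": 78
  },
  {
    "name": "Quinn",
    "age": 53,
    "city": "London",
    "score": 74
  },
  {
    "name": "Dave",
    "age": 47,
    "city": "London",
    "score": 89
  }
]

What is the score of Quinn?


Looking up record where name = Quinn
Record index: 1
Field 'score' = 74

ANSWER: 74


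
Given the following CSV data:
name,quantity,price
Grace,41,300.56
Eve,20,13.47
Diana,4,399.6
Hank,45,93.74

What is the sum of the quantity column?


Values in 'quantity' column:
  Row 1: 41
  Row 2: 20
  Row 3: 4
  Row 4: 45
Sum = 41 + 20 + 4 + 45 = 110

ANSWER: 110


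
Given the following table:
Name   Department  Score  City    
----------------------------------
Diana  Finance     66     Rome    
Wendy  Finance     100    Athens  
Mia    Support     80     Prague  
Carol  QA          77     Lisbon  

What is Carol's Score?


Row 4: Carol
Score = 77

ANSWER: 77


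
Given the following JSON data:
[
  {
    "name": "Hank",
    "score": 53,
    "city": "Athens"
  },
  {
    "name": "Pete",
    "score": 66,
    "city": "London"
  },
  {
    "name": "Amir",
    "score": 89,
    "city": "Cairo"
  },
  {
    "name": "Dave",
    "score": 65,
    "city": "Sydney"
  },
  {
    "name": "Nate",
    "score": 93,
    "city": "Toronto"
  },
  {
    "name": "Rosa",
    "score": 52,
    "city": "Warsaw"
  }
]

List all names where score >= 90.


Filtering records where score >= 90:
  Hank (score=53) -> no
  Pete (score=66) -> no
  Amir (score=89) -> no
  Dave (score=65) -> no
  Nate (score=93) -> YES
  Rosa (score=52) -> no


ANSWER: Nate


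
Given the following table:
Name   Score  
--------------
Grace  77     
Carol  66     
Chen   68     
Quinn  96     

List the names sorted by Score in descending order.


Sorting by Score (descending):
  Quinn: 96
  Grace: 77
  Chen: 68
  Carol: 66


ANSWER: Quinn, Grace, Chen, Carol


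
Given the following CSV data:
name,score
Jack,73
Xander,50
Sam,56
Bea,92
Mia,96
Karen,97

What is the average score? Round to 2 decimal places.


Scores: 73, 50, 56, 92, 96, 97
Sum = 464
Count = 6
Average = 464 / 6 = 77.33

ANSWER: 77.33


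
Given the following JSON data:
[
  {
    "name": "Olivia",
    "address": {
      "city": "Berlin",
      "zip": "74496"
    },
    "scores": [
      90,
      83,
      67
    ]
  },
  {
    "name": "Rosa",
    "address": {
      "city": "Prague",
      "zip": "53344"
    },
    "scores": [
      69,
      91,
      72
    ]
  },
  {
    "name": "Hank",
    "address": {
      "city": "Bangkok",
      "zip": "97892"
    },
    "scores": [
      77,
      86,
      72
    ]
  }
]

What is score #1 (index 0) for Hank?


Path: records[2].scores[0]
Value: 77

ANSWER: 77


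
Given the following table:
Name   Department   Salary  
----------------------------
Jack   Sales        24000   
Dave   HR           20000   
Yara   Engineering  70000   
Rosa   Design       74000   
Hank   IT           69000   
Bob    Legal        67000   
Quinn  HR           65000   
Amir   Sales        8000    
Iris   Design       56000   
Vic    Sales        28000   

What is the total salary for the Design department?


Design department members:
  Rosa: 74000
  Iris: 56000
Total = 74000 + 56000 = 130000

ANSWER: 130000


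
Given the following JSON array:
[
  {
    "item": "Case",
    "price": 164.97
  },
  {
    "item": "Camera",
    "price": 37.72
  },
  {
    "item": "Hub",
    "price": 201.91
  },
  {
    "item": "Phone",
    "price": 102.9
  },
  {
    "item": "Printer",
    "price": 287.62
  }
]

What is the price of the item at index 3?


Array index 3 -> Phone
price = 102.9

ANSWER: 102.9


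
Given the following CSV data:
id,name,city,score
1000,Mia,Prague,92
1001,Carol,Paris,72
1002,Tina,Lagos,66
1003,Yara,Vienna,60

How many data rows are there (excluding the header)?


Counting rows (excluding header):
Header: id,name,city,score
Data rows: 4

ANSWER: 4


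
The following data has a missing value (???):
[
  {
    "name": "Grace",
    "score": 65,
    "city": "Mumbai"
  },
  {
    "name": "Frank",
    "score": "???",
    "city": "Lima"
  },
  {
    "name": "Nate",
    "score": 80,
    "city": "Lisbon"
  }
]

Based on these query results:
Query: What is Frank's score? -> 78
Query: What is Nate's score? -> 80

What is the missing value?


The missing value is Frank's score
From query: Frank's score = 78

ANSWER: 78


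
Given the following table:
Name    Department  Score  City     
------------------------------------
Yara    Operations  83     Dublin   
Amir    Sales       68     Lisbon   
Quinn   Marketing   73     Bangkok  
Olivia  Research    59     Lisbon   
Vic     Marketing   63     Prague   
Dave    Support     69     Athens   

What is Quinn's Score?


Row 3: Quinn
Score = 73

ANSWER: 73


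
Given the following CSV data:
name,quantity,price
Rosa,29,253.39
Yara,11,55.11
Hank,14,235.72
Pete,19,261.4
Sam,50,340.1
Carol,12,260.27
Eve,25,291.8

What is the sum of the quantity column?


Values in 'quantity' column:
  Row 1: 29
  Row 2: 11
  Row 3: 14
  Row 4: 19
  Row 5: 50
  Row 6: 12
  Row 7: 25
Sum = 29 + 11 + 14 + 19 + 50 + 12 + 25 = 160

ANSWER: 160


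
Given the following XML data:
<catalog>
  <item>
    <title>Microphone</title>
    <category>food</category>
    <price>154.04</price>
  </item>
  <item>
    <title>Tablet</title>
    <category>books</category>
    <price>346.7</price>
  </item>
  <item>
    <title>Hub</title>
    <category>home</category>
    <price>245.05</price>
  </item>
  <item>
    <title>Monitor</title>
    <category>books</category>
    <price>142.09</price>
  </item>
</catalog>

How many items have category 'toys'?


Scanning <item> elements for <category>toys</category>:
Count: 0

ANSWER: 0


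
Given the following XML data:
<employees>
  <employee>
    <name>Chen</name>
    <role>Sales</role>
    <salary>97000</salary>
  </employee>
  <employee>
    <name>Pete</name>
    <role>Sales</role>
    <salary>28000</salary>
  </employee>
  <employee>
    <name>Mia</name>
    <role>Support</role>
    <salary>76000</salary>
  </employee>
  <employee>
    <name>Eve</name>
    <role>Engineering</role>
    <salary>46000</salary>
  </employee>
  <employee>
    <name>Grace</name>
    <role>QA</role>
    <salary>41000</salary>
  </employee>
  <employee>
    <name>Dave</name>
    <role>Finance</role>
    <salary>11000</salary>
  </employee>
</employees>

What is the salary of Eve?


Searching for <employee> with <name>Eve</name>
Found at position 4
<salary>46000</salary>

ANSWER: 46000


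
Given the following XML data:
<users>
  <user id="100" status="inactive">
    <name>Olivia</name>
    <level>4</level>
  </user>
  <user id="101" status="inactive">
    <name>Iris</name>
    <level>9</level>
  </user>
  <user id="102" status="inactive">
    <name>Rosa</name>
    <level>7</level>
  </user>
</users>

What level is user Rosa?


Finding user: Rosa
<level>7</level>

ANSWER: 7


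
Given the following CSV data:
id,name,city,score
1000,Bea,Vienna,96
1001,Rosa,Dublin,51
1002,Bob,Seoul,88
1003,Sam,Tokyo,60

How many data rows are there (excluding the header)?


Counting rows (excluding header):
Header: id,name,city,score
Data rows: 4

ANSWER: 4


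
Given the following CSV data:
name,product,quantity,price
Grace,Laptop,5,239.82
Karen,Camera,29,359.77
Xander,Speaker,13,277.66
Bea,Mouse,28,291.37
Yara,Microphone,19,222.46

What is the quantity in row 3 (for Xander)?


Row 3: Xander
Column 'quantity' = 13

ANSWER: 13


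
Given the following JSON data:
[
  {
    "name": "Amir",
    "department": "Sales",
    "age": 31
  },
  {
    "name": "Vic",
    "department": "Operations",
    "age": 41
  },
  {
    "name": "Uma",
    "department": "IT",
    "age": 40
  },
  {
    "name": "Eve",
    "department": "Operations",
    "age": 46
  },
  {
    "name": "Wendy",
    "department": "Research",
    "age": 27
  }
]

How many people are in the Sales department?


Scanning records for department = Sales
  Record 0: Amir
Count: 1

ANSWER: 1


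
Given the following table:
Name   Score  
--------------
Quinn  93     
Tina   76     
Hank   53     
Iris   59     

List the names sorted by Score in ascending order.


Sorting by Score (ascending):
  Hank: 53
  Iris: 59
  Tina: 76
  Quinn: 93


ANSWER: Hank, Iris, Tina, Quinn


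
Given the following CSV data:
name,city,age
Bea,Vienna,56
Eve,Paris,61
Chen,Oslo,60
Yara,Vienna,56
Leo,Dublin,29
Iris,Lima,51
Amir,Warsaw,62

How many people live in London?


Scanning city column for 'London':
Total matches: 0

ANSWER: 0


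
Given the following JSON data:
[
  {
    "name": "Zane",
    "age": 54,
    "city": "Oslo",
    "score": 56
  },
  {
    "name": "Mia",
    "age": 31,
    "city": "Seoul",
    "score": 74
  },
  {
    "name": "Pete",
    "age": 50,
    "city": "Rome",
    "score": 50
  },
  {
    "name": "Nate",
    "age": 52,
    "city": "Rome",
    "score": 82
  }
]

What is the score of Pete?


Looking up record where name = Pete
Record index: 2
Field 'score' = 50

ANSWER: 50


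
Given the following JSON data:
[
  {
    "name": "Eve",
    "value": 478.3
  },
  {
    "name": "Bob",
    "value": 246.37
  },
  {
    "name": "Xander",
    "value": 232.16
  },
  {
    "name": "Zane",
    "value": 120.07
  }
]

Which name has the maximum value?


Comparing values:
  Eve: 478.3
  Bob: 246.37
  Xander: 232.16
  Zane: 120.07
Maximum: Eve (478.3)

ANSWER: Eve


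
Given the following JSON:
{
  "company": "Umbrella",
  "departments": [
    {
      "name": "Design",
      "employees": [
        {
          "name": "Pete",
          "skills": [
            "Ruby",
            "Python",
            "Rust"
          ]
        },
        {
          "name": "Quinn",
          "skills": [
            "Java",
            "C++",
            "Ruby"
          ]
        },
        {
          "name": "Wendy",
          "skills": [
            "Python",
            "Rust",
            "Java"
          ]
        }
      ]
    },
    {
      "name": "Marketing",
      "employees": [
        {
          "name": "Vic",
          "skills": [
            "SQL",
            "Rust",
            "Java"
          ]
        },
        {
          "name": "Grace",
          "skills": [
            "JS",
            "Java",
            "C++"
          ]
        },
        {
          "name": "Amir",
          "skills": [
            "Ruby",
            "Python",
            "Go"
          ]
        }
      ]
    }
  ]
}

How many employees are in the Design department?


Path: departments[0].employees
Count: 3

ANSWER: 3


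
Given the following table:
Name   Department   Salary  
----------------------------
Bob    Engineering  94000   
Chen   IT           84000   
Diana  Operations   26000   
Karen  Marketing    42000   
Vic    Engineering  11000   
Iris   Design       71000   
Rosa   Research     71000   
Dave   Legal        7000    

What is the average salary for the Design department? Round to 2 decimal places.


Design department members:
  Iris: 71000
Sum = 71000
Count = 1
Average = 71000 / 1 = 71000.00

ANSWER: 71000.00


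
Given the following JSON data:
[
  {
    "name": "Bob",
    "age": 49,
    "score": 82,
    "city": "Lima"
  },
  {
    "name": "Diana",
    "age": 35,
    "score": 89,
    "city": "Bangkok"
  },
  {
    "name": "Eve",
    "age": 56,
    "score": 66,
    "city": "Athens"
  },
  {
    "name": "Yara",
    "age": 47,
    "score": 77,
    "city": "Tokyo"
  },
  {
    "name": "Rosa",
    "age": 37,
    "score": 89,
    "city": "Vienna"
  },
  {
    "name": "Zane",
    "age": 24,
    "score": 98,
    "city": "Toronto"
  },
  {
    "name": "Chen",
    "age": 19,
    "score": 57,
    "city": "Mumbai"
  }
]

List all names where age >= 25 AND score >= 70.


Checking both conditions:
  Bob (age=49, score=82) -> YES
  Diana (age=35, score=89) -> YES
  Eve (age=56, score=66) -> no
  Yara (age=47, score=77) -> YES
  Rosa (age=37, score=89) -> YES
  Zane (age=24, score=98) -> no
  Chen (age=19, score=57) -> no


ANSWER: Bob, Diana, Yara, Rosa


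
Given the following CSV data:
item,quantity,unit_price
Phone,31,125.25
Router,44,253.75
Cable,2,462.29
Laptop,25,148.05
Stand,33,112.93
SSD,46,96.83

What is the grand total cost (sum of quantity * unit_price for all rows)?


Computing row totals:
  Phone: 31 * 125.25 = 3882.75
  Router: 44 * 253.75 = 11165.0
  Cable: 2 * 462.29 = 924.58
  Laptop: 25 * 148.05 = 3701.25
  Stand: 33 * 112.93 = 3726.69
  SSD: 46 * 96.83 = 4454.18
Grand total = 3882.75 + 11165.0 + 924.58 + 3701.25 + 3726.69 + 4454.18 = 27854.45

ANSWER: 27854.45


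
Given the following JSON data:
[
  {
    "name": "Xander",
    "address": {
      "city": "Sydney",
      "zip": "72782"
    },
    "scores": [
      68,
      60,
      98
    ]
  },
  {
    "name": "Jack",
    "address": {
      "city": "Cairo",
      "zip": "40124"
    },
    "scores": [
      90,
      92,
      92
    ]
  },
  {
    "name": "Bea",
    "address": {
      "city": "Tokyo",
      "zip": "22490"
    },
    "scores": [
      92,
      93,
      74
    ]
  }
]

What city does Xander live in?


Path: records[0].address.city
Value: Sydney

ANSWER: Sydney


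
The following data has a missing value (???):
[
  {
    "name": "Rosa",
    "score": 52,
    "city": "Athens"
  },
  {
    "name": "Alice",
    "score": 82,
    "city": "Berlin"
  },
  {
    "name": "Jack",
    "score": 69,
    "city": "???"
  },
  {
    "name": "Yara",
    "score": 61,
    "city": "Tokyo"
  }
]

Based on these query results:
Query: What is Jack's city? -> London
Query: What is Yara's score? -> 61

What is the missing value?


The missing value is Jack's city
From query: Jack's city = London

ANSWER: London


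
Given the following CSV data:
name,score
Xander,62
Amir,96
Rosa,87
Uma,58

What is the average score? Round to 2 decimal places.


Scores: 62, 96, 87, 58
Sum = 303
Count = 4
Average = 303 / 4 = 75.75

ANSWER: 75.75


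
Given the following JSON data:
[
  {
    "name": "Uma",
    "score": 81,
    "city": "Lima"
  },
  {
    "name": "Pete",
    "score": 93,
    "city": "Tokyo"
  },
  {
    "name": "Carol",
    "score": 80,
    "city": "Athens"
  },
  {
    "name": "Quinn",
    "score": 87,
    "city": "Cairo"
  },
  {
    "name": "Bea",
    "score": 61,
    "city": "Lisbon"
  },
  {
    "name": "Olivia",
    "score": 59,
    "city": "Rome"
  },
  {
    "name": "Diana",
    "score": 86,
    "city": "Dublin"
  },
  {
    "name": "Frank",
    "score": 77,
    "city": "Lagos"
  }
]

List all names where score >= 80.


Filtering records where score >= 80:
  Uma (score=81) -> YES
  Pete (score=93) -> YES
  Carol (score=80) -> YES
  Quinn (score=87) -> YES
  Bea (score=61) -> no
  Olivia (score=59) -> no
  Diana (score=86) -> YES
  Frank (score=77) -> no


ANSWER: Uma, Pete, Carol, Quinn, Diana


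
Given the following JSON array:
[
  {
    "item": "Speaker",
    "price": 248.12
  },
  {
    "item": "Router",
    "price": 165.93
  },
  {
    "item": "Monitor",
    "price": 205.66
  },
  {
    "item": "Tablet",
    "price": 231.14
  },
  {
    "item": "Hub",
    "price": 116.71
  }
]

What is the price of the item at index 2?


Array index 2 -> Monitor
price = 205.66

ANSWER: 205.66


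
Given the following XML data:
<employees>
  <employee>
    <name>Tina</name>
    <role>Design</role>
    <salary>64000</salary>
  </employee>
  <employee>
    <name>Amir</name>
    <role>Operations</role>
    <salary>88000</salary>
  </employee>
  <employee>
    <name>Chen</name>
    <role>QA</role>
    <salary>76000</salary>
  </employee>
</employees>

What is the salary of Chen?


Searching for <employee> with <name>Chen</name>
Found at position 3
<salary>76000</salary>

ANSWER: 76000


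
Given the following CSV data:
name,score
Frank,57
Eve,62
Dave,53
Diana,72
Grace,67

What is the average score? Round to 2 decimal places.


Scores: 57, 62, 53, 72, 67
Sum = 311
Count = 5
Average = 311 / 5 = 62.20

ANSWER: 62.20


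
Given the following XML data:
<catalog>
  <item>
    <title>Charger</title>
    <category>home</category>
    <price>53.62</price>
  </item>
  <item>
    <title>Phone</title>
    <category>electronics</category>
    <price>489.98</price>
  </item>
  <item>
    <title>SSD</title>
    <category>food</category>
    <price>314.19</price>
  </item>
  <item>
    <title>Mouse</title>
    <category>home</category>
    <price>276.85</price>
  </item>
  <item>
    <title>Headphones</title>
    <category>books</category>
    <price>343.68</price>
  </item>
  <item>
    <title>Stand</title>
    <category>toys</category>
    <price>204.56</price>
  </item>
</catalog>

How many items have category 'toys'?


Scanning <item> elements for <category>toys</category>:
  Item 6: Stand -> MATCH
Count: 1

ANSWER: 1
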